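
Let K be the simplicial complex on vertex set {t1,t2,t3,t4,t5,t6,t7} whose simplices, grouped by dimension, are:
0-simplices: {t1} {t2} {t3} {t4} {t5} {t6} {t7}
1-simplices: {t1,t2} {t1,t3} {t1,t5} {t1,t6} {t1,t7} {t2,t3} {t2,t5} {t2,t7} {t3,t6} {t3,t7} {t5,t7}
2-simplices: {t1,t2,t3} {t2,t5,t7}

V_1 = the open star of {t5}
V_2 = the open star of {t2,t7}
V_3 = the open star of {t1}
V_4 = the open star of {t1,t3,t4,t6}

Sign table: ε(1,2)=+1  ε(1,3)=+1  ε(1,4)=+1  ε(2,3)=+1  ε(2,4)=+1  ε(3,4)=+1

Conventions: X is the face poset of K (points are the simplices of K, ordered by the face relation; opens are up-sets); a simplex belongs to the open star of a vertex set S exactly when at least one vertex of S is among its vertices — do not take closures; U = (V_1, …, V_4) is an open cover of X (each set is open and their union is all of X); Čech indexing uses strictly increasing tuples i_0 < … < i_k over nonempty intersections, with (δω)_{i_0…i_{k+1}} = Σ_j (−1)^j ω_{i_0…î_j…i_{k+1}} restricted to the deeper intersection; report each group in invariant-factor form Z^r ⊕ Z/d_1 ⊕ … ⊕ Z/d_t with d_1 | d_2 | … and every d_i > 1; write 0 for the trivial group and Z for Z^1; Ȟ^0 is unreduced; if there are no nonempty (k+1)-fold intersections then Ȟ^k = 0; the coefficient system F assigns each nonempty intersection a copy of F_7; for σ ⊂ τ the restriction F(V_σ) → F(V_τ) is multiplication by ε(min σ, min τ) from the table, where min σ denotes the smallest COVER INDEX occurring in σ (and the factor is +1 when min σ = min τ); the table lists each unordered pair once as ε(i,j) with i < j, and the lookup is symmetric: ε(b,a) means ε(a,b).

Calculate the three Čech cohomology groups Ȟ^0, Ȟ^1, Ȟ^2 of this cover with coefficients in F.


Ȟ^0 = Z/7, Ȟ^1 = Z/7, Ȟ^2 = 0

intersection data:
  V1={{t5},{t1,t5},{t2,t5},{t5,t7},{t2,t5,t7}} V2={{t2},{t7},{t1,t2},{t1,t7},{t2,t3},{t2,t5},{t2,t7},{t3,t7},{t5,t7},{t1,t2,t3},{t2,t5,t7}} V3={{t1},{t1,t2},{t1,t3},{t1,t5},{t1,t6},{t1,t7},{t1,t2,t3}} V4={{t1},{t3},{t4},{t6},{t1,t2},{t1,t3},{t1,t5},{t1,t6},{t1,t7},{t2,t3},{t3,t6},{t3,t7},{t1,t2,t3}}
  V12={{t2,t5},{t5,t7},{t2,t5,t7}} V13={{t1,t5}} V14={{t1,t5}} V23={{t1,t2},{t1,t7},{t1,t2,t3}} V24={{t1,t2},{t1,t7},{t2,t3},{t3,t7},{t1,t2,t3}} V34={{t1},{t1,t2},{t1,t3},{t1,t5},{t1,t6},{t1,t7},{t1,t2,t3}}
  V134={{t1,t5}} V234={{t1,t2},{t1,t7},{t1,t2,t3}}
C dims 4,6,2; δ0: rk_F7 3; δ1: rk_F7 2
Ȟ^0 = (4 − 3) − 0 = 1, so Ȟ^0 ≅ Z/7
Ȟ^1 = (6 − 2) − 3 = 1, so Ȟ^1 ≅ Z/7
Ȟ^2 = (2 − 0) − 2 = 0, so Ȟ^2 ≅ 0


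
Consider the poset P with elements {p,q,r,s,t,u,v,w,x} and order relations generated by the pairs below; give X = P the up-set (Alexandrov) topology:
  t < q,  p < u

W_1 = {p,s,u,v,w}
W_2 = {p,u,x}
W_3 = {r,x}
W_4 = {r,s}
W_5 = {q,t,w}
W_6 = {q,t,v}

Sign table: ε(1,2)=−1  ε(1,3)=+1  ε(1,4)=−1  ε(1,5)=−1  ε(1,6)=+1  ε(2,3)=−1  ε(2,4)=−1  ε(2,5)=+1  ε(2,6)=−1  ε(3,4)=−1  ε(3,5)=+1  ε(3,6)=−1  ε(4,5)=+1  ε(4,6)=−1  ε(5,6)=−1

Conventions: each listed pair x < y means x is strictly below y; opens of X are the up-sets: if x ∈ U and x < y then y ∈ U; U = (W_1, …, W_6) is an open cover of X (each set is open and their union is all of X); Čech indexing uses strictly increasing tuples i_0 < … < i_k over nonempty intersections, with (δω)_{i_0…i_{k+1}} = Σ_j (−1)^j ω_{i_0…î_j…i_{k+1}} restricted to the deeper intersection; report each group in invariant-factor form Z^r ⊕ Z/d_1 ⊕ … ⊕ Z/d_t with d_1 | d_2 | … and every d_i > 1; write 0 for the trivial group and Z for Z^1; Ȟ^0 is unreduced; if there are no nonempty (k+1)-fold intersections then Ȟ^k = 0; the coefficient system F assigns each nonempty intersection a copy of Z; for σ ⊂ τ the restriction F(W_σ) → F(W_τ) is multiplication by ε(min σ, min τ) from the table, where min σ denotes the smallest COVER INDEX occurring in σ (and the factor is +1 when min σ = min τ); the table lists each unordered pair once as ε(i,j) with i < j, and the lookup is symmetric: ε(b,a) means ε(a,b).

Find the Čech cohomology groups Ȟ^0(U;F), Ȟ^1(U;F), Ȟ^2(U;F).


nonempty intersections:
  W12={p,u} W14={s} W15={w} W16={v} W23={x} W34={r} W56={q,t}
C dims 6,7; δ0: rk 5, SNF 1^5
Ȟ^0: (6−5)−0=1 ⇒ Z
Ȟ^1: (7−0)−5=2 ⇒ Z^2
Ȟ^2: (0−0)−0=0 ⇒ 0

Ȟ^0(U;F) ≅ Z; Ȟ^1(U;F) ≅ Z^2; Ȟ^2(U;F) ≅ 0


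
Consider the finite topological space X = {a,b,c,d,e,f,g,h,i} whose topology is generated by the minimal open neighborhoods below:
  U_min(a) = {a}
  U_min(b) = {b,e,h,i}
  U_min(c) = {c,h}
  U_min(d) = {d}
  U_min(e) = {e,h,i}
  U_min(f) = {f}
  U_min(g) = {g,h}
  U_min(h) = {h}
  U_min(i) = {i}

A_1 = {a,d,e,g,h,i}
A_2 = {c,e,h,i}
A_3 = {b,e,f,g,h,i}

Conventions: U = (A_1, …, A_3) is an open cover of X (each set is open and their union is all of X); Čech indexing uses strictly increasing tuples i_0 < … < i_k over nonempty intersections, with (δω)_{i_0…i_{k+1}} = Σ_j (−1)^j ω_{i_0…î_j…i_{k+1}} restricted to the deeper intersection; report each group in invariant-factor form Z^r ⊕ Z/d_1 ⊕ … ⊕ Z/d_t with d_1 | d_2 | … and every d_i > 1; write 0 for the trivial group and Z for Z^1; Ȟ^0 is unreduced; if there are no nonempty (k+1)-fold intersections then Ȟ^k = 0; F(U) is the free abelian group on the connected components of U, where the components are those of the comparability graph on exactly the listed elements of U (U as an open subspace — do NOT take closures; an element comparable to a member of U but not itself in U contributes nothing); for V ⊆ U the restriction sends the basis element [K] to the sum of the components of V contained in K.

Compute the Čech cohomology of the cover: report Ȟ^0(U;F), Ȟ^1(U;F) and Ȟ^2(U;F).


nonempty intersections:
  A12={e,h,i} A13={e,g,h,i} A23={e,h,i}
  A123={e,h,i}
components per intersection:
  A1: {a} {d} {e,g,h,i}
  A2: {c,e,h,i}
  A3: {b,e,g,h,i} {f}
  A12: {e,h,i}
  A13: {e,g,h,i}
  A23: {e,h,i}
  A123: {e,h,i}
C dims 6,3,1; δ0: rk 2, SNF 1^2; δ1: rk 1, SNF 1^1
Ȟ^0: (6−2)−0=4 ⇒ Z^4
Ȟ^1: (3−1)−2=0 ⇒ 0
Ȟ^2: (1−0)−1=0 ⇒ 0

Ȟ^0 ≅ Z^4, Ȟ^1 ≅ 0, Ȟ^2 ≅ 0


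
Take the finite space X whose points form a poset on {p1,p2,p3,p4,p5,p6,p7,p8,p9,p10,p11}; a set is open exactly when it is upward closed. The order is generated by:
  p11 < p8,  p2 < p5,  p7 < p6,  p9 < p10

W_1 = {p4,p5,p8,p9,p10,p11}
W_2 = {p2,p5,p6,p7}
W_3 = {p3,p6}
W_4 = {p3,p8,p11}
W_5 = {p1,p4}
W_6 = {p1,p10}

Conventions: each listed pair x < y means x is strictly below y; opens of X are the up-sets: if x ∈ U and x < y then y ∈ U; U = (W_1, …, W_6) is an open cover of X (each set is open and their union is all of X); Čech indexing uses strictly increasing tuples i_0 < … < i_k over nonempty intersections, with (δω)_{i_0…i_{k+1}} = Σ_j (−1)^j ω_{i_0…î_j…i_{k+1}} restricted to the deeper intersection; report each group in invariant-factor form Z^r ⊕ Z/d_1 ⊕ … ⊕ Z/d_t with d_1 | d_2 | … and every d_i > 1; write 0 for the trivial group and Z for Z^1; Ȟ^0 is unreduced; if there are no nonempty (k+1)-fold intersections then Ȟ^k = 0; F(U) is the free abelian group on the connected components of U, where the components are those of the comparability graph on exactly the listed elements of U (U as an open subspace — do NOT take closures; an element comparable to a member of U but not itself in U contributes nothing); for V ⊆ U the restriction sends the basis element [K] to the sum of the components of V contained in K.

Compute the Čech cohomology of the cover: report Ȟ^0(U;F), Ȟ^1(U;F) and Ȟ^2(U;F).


nerve of the cover:
  W12={p5} W14={p8,p11} W15={p4} W16={p10} W23={p6} W34={p3} W56={p1}
components per intersection:
  W1: {p4} {p5} {p8,p11} {p9,p10}
  W2: {p2,p5} {p6,p7}
  W3: {p3} {p6}
  W4: {p3} {p8,p11}
  W5: {p1} {p4}
  W6: {p1} {p10}
  W12: {p5}
  W14: {p8,p11}
  W15: {p4}
  W16: {p10}
  W23: {p6}
  W34: {p3}
  W56: {p1}
C dims 14,7; δ0: rk 7, SNF 1^7
Ȟ^0 = (14 − 7) − 0 = 7, so Ȟ^0 ≅ Z^7
Ȟ^1 = (7 − 0) − 7 = 0, so Ȟ^1 ≅ 0
Ȟ^2 = (0 − 0) − 0 = 0, so Ȟ^2 ≅ 0

Ȟ^0(U;F) ≅ Z^7,  Ȟ^1(U;F) ≅ 0,  Ȟ^2(U;F) ≅ 0


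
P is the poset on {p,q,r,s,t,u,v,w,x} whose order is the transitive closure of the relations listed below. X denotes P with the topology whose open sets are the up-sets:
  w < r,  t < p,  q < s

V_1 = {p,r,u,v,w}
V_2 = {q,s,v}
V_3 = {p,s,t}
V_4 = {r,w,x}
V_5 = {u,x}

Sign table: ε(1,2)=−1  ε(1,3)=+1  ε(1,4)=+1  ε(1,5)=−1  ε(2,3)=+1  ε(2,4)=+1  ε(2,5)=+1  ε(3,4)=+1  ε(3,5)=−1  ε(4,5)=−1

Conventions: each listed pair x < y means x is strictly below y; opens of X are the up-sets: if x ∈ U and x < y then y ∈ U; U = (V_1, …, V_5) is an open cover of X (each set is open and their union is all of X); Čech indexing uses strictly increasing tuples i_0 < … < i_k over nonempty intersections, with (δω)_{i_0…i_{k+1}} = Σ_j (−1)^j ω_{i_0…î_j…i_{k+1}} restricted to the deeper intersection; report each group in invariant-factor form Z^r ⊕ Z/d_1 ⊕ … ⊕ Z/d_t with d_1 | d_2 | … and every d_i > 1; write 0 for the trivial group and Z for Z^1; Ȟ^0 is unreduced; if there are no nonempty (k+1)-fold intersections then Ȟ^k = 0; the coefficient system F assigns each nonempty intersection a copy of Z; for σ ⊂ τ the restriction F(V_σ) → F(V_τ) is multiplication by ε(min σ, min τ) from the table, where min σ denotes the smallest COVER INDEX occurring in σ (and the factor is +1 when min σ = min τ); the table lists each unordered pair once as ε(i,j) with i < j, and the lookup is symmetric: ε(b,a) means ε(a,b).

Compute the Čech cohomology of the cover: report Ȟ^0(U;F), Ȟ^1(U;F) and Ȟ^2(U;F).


nerve simplices:
  V12={v} V13={p} V14={r,w} V15={u} V23={s} V45={x}
C dims 5,6; δ0: rk 5, SNF 1^4·2
degree 0: 5−5−0 = 0 → Ȟ^0 ≅ 0
degree 1: 6−0−5 = 1 plus torsion [2] → Ȟ^1 ≅ Z ⊕ Z/2
degree 2: 0−0−0 = 0 → Ȟ^2 ≅ 0

Ȟ^0 = 0,  Ȟ^1 = Z ⊕ Z/2,  Ȟ^2 = 0


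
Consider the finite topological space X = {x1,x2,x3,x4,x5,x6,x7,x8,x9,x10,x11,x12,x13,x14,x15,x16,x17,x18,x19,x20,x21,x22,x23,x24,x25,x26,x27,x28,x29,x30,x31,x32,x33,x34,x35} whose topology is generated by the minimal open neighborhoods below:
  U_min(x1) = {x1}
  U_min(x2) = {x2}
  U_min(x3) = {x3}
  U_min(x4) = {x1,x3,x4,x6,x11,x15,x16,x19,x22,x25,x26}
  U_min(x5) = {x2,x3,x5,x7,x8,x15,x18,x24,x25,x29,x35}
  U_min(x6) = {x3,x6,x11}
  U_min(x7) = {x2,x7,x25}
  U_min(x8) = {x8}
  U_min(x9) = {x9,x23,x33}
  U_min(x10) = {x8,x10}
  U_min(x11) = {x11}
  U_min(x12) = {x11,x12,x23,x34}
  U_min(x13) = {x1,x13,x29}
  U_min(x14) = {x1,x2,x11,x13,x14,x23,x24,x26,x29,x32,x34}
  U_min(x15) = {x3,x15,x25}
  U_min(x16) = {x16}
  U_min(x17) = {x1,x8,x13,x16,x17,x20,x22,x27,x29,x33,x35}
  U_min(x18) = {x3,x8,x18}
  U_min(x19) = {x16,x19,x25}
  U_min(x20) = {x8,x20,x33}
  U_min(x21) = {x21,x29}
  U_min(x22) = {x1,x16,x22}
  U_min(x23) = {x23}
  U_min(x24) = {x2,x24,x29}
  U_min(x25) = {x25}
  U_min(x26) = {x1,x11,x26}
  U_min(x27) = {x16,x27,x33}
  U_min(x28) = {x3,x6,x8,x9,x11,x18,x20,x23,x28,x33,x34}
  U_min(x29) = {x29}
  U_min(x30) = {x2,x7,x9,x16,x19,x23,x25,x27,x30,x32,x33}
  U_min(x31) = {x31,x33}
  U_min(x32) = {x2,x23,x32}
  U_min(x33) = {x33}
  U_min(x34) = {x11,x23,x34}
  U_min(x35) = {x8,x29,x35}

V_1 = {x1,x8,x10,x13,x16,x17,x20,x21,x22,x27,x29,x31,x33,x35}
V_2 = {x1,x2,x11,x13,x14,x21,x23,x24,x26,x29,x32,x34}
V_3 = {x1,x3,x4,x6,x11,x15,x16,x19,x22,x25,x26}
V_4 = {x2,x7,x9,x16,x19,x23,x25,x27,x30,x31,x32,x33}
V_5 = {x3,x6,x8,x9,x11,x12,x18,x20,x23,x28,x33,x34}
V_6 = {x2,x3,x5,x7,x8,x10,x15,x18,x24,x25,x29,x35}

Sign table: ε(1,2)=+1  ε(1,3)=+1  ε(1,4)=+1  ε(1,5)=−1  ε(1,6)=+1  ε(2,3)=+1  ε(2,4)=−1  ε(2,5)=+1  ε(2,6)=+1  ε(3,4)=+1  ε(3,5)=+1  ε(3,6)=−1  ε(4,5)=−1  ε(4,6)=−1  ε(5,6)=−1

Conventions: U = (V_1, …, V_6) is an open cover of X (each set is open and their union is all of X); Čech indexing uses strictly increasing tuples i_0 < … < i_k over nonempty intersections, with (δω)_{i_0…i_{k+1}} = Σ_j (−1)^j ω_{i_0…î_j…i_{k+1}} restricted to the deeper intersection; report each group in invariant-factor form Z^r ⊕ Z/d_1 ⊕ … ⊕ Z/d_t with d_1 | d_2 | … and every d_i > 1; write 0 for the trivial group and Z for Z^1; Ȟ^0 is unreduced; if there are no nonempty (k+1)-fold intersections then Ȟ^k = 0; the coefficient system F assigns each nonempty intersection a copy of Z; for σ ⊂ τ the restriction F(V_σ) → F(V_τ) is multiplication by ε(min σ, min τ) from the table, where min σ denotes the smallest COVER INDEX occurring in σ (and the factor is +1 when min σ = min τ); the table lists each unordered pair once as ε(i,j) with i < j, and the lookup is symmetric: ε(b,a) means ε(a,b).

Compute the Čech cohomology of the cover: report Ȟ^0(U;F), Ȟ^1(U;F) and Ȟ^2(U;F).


nonempty overlaps:
  V12={x1,x13,x21,x29} V13={x1,x16,x22} V14={x16,x27,x31,x33} V15={x8,x20,x33} V16={x8,x10,x29,x35} V23={x1,x11,x26} V24={x2,x23,x32} V25={x11,x23,x34} V26={x2,x24,x29} V34={x16,x19,x25} V35={x3,x6,x11} V36={x3,x15,x25} V45={x9,x23,x33} V46={x2,x7,x25} V56={x3,x8,x18}
  V123={x1} V126={x29} V134={x16} V145={x33} V156={x8} V235={x11} V245={x23} V246={x2} V346={x25} V356={x3}
C dims 6,15,10; δ0: rk 6, SNF 1^5·2; δ1: rk 9, SNF 1^9
degree 0: 6−6−0 = 0 → Ȟ^0 ≅ 0
degree 1: 15−9−6 = 0 plus torsion [2] → Ȟ^1 ≅ Z/2
degree 2: 10−0−9 = 1 → Ȟ^2 ≅ Z

Ȟ^0 ≅ 0,  Ȟ^1 ≅ Z/2,  Ȟ^2 ≅ Z


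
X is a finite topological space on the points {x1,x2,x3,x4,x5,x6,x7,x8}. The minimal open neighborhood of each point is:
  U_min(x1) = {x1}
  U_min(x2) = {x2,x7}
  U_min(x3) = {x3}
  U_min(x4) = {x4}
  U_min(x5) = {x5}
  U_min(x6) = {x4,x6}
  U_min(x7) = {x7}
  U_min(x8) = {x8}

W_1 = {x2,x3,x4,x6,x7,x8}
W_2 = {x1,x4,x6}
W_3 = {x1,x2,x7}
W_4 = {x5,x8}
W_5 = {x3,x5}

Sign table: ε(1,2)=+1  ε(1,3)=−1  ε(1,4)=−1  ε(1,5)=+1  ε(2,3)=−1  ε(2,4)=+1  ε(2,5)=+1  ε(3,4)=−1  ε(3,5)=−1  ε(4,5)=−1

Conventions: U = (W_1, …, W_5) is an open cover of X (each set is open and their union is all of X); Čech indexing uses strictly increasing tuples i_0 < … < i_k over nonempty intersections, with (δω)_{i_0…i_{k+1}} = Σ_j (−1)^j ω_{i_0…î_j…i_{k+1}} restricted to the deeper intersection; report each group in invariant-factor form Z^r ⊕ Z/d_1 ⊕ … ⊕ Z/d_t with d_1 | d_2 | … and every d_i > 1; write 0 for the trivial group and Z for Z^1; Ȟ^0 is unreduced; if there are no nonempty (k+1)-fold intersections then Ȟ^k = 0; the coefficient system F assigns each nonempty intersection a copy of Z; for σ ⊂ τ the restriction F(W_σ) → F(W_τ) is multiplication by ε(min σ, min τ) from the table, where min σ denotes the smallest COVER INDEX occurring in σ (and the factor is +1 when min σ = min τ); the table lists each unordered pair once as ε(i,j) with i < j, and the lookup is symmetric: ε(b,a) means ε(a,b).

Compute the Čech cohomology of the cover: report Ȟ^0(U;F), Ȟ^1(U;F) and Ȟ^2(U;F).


cover nerve:
  W12={x4,x6} W13={x2,x7} W14={x8} W15={x3} W23={x1} W45={x5}
C dims 5,6; δ0: rk 4, SNF 1^4
Ȟ^0: (5−4)−0=1 ⇒ Z
Ȟ^1: (6−0)−4=2 ⇒ Z^2
Ȟ^2: (0−0)−0=0 ⇒ 0

Ȟ^0 = Z, Ȟ^1 = Z^2 and Ȟ^2 = 0


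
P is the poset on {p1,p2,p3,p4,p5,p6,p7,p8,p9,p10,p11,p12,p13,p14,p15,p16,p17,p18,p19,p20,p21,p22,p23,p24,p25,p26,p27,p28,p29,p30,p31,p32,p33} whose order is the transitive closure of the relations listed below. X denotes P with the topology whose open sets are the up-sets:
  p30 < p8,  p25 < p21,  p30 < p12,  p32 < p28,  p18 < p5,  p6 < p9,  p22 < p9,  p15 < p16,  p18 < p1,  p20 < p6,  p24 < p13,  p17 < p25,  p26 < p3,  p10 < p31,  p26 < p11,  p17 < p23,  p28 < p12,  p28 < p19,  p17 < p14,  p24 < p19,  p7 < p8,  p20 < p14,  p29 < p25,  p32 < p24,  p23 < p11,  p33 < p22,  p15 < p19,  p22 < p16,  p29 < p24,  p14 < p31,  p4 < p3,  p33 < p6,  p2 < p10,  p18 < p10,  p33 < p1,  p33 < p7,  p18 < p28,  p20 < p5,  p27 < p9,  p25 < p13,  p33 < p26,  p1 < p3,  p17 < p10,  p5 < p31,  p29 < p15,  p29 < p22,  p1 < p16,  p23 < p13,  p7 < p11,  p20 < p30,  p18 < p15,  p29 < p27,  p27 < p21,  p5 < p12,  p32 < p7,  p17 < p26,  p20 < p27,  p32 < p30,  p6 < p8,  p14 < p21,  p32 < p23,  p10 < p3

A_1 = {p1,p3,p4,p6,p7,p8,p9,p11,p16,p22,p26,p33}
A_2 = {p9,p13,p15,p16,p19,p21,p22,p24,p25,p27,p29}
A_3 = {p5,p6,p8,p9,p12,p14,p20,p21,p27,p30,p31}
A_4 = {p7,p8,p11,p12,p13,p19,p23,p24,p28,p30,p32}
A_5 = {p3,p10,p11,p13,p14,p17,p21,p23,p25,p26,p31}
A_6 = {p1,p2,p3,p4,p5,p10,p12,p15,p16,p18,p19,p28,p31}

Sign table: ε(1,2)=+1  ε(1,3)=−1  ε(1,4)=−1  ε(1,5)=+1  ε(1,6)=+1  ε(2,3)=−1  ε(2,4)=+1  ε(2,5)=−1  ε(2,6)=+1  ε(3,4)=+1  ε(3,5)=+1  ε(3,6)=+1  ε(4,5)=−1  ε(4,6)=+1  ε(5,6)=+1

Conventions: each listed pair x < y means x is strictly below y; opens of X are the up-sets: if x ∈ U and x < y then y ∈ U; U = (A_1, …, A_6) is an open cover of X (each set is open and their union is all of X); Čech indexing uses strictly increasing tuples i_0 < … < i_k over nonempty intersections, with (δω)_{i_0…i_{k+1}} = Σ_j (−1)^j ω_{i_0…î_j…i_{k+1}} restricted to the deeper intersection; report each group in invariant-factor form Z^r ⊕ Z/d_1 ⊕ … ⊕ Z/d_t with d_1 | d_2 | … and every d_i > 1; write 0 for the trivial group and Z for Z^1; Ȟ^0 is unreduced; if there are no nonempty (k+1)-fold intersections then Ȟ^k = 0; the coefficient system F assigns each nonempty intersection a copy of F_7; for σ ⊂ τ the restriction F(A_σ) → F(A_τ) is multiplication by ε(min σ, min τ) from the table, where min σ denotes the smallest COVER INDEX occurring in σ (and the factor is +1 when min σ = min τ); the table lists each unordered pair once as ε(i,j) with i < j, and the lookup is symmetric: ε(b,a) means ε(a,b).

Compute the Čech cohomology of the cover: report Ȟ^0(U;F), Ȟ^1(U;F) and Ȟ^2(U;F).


nonempty overlaps:
  A12={p9,p16,p22} A13={p6,p8,p9} A14={p7,p8,p11} A15={p3,p11,p26} A16={p1,p3,p4,p16} A23={p9,p21,p27} A24={p13,p19,p24} A25={p13,p21,p25} A26={p15,p16,p19} A34={p8,p12,p30} A35={p14,p21,p31} A36={p5,p12,p31} A45={p11,p13,p23} A46={p12,p19,p28} A56={p3,p10,p31}
  A123={p9} A126={p16} A134={p8} A145={p11} A156={p3} A235={p21} A245={p13} A246={p19} A346={p12} A356={p31}
C dims 6,15,10; δ0: rk_F7 6; δ1: rk_F7 9
degree 0: 6−6−0 = 0 → Ȟ^0 ≅ 0
degree 1: 15−9−6 = 0 → Ȟ^1 ≅ 0
degree 2: 10−0−9 = 1 → Ȟ^2 ≅ Z/7

Ȟ^0(U;F) ≅ 0, Ȟ^1(U;F) ≅ 0 and Ȟ^2(U;F) ≅ Z/7


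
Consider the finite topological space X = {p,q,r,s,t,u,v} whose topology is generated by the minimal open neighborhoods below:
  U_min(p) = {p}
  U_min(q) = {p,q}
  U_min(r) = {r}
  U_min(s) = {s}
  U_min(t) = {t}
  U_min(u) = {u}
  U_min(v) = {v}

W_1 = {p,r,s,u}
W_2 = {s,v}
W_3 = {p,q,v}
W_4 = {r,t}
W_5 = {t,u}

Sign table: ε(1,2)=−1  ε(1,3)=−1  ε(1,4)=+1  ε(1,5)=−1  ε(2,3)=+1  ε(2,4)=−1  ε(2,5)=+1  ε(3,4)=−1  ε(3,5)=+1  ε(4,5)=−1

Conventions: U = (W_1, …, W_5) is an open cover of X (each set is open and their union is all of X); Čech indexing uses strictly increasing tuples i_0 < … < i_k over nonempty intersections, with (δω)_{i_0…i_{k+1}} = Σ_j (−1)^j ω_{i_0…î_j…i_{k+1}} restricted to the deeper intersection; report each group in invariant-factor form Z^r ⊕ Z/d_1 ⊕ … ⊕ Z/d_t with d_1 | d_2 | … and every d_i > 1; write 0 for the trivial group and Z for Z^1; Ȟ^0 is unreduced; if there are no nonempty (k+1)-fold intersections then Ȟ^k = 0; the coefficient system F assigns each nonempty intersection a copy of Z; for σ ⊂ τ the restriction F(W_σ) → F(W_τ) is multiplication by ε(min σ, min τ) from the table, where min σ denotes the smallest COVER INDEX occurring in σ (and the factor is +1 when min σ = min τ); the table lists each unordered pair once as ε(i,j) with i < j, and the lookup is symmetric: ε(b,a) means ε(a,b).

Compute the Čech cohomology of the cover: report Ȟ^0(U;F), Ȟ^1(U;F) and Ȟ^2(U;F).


cover nerve:
  W12={s} W13={p} W14={r} W15={u} W23={v} W45={t}
C dims 5,6; δ0: rk 4, SNF 1^4
Ȟ^0: (5−4)−0=1 ⇒ Z
Ȟ^1: (6−0)−4=2 ⇒ Z^2
Ȟ^2: (0−0)−0=0 ⇒ 0

Ȟ^0(U;F) ≅ Z, Ȟ^1(U;F) ≅ Z^2 and Ȟ^2(U;F) ≅ 0


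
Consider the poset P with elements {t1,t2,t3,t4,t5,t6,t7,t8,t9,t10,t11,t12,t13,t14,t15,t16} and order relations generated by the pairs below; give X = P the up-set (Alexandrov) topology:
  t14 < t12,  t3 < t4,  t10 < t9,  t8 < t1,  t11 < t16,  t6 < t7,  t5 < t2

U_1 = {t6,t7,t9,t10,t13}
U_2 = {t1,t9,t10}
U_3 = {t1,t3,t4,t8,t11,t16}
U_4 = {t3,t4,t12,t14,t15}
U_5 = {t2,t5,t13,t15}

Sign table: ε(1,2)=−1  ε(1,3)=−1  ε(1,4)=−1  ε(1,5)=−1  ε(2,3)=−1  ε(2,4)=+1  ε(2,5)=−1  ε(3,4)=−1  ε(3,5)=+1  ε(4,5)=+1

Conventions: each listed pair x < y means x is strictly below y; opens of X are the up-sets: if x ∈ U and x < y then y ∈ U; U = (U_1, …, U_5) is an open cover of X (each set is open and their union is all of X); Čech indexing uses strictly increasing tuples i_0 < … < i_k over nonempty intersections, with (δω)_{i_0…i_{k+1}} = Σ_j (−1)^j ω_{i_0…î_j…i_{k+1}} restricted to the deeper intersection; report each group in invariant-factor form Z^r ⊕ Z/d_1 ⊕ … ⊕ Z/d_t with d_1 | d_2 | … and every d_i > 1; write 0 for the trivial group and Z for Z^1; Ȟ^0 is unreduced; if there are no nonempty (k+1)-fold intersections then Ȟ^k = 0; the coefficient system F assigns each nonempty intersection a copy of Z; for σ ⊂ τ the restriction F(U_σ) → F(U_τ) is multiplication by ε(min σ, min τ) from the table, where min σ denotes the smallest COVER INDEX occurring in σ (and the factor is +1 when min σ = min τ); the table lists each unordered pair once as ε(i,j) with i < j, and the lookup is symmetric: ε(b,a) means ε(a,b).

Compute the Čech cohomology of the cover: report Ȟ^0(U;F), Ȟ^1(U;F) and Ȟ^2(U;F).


nerve simplices:
  U12={t9,t10} U15={t13} U23={t1} U34={t3,t4} U45={t15}
C dims 5,5; δ0: rk 4, SNF 1^4
degree 0: 5−4−0 = 1 → Ȟ^0 ≅ Z
degree 1: 5−0−4 = 1 → Ȟ^1 ≅ Z
degree 2: 0−0−0 = 0 → Ȟ^2 ≅ 0

Ȟ^0 ≅ Z, Ȟ^1 ≅ Z, Ȟ^2 ≅ 0


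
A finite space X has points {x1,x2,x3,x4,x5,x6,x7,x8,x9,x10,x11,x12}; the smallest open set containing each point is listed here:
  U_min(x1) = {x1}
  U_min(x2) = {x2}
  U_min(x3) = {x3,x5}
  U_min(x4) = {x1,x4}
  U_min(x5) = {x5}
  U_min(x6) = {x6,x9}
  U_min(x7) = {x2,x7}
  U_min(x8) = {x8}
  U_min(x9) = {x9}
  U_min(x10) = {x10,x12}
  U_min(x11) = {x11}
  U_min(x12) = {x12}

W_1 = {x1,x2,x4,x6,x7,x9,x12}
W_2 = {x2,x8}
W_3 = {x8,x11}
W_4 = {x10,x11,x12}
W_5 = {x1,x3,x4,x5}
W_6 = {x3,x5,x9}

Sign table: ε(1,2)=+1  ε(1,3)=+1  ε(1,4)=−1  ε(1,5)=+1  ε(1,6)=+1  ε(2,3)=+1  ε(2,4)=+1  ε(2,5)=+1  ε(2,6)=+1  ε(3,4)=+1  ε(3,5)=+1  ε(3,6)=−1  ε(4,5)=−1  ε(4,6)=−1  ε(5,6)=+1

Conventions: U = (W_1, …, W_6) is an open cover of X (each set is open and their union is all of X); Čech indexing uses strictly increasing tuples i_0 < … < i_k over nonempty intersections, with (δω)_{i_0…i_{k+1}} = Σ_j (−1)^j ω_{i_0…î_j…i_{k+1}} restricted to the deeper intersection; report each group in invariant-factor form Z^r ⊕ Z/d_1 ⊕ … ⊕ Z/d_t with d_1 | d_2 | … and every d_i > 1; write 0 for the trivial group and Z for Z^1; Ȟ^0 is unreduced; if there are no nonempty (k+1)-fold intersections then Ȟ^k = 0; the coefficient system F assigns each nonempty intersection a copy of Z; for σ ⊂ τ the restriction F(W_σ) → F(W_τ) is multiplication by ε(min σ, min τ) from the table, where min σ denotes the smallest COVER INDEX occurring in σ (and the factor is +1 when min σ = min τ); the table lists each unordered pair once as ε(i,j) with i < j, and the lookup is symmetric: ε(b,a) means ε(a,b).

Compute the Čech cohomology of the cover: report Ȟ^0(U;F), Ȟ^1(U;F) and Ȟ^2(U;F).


Ȟ^0 ≅ 0,  Ȟ^1 ≅ Z ⊕ Z/2,  Ȟ^2 ≅ 0

nerve simplices:
  W12={x2} W14={x12} W15={x1,x4} W16={x9} W23={x8} W34={x11} W56={x3,x5}
C dims 6,7; δ0: rk 6, SNF 1^5·2
degree 0: 6−6−0 = 0 → Ȟ^0 ≅ 0
degree 1: 7−0−6 = 1 plus torsion [2] → Ȟ^1 ≅ Z ⊕ Z/2
degree 2: 0−0−0 = 0 → Ȟ^2 ≅ 0


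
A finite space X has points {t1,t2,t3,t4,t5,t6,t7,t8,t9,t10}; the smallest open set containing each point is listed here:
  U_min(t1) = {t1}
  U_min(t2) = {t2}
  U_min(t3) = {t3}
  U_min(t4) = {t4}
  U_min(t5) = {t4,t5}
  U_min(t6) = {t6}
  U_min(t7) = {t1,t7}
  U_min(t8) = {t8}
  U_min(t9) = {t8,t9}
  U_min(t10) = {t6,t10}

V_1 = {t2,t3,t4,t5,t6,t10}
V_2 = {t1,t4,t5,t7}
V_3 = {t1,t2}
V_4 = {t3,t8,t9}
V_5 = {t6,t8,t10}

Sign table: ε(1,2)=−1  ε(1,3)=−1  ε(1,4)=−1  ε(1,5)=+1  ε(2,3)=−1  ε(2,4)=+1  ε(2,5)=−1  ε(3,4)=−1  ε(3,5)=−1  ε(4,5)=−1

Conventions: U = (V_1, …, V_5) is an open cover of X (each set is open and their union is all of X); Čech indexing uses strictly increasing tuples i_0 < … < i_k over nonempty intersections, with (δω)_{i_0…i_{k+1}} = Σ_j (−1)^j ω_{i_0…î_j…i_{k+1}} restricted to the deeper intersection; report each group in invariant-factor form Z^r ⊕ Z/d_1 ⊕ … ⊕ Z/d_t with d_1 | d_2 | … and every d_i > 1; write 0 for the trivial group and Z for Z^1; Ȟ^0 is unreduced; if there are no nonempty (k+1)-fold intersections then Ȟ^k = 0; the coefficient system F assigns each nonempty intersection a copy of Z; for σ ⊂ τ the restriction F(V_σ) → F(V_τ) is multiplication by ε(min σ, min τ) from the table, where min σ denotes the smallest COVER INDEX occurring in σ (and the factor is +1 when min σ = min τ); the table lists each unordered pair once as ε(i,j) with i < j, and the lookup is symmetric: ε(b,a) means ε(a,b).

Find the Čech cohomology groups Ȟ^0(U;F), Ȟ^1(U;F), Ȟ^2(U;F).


intersection data:
  V12={t4,t5} V13={t2} V14={t3} V15={t6,t10} V23={t1} V45={t8}
C dims 5,6; δ0: rk 5, SNF 1^4·2
Ȟ^0 = (5 − 5) − 0 = 0, so Ȟ^0 ≅ 0
Ȟ^1 = (6 − 0) − 5 = 1 plus torsion [2], so Ȟ^1 ≅ Z ⊕ Z/2
Ȟ^2 = (0 − 0) − 0 = 0, so Ȟ^2 ≅ 0

Ȟ^0 = 0, Ȟ^1 = Z ⊕ Z/2 and Ȟ^2 = 0


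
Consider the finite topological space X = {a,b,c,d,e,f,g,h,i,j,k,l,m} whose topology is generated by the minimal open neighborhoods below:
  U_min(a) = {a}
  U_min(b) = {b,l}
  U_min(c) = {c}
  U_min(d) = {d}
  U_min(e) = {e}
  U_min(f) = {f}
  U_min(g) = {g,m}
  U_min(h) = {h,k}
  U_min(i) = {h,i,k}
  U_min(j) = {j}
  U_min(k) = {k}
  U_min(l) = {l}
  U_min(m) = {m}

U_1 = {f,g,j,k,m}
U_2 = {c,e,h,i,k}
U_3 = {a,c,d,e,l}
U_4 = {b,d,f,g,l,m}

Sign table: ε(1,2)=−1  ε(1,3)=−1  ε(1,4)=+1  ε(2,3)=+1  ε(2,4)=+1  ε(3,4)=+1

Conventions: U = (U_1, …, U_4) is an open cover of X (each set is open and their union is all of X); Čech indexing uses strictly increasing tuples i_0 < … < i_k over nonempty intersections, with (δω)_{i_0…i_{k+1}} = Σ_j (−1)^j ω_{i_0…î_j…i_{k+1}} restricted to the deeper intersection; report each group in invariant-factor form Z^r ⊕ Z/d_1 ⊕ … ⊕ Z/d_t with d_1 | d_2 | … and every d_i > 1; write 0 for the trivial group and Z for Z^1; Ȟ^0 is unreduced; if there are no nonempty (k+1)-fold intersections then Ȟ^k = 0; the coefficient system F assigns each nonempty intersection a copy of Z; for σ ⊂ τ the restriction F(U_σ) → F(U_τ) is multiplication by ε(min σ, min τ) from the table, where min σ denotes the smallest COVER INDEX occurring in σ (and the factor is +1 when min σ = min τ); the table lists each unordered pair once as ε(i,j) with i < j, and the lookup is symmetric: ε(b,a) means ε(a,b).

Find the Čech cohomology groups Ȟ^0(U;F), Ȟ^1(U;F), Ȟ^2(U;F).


cover nerve:
  U12={k} U14={f,g,m} U23={c,e} U34={d,l}
C dims 4,4; δ0: rk 4, SNF 1^3·2
Ȟ^0: (4−4)−0=0 ⇒ 0
Ȟ^1: (4−0)−4=0 plus torsion [2] ⇒ Z/2
Ȟ^2: (0−0)−0=0 ⇒ 0

Ȟ^0 = 0,  Ȟ^1 = Z/2,  Ȟ^2 = 0


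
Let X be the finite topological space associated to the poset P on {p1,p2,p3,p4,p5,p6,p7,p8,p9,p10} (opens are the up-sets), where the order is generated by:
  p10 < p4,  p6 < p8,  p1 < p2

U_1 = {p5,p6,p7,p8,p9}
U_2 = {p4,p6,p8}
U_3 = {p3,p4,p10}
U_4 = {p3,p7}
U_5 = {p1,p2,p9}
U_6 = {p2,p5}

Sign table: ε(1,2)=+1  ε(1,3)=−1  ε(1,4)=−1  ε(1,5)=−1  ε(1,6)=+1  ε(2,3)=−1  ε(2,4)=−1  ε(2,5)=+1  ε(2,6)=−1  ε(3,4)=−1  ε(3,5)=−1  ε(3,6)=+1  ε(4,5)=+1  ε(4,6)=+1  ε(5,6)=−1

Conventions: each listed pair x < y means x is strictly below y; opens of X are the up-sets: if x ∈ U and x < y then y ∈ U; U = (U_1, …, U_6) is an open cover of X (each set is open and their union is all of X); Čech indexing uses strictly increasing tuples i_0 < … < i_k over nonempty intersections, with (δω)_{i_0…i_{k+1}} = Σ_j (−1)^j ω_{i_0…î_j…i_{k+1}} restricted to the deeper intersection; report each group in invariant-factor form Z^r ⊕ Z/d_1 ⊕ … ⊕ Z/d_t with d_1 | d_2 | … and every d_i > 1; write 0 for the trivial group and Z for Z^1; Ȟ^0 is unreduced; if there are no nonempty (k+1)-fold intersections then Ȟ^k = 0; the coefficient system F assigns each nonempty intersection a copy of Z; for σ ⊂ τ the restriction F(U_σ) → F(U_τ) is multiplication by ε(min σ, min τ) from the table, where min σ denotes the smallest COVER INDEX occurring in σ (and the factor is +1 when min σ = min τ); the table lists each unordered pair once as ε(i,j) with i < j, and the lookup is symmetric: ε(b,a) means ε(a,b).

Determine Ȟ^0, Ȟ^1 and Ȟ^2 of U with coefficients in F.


intersection data:
  U12={p6,p8} U14={p7} U15={p9} U16={p5} U23={p4} U34={p3} U56={p2}
C dims 6,7; δ0: rk 6, SNF 1^5·2
Ȟ^0 = (6 − 6) − 0 = 0, so Ȟ^0 ≅ 0
Ȟ^1 = (7 − 0) − 6 = 1 plus torsion [2], so Ȟ^1 ≅ Z ⊕ Z/2
Ȟ^2 = (0 − 0) − 0 = 0, so Ȟ^2 ≅ 0

Ȟ^0 ≅ 0, Ȟ^1 ≅ Z ⊕ Z/2, Ȟ^2 ≅ 0


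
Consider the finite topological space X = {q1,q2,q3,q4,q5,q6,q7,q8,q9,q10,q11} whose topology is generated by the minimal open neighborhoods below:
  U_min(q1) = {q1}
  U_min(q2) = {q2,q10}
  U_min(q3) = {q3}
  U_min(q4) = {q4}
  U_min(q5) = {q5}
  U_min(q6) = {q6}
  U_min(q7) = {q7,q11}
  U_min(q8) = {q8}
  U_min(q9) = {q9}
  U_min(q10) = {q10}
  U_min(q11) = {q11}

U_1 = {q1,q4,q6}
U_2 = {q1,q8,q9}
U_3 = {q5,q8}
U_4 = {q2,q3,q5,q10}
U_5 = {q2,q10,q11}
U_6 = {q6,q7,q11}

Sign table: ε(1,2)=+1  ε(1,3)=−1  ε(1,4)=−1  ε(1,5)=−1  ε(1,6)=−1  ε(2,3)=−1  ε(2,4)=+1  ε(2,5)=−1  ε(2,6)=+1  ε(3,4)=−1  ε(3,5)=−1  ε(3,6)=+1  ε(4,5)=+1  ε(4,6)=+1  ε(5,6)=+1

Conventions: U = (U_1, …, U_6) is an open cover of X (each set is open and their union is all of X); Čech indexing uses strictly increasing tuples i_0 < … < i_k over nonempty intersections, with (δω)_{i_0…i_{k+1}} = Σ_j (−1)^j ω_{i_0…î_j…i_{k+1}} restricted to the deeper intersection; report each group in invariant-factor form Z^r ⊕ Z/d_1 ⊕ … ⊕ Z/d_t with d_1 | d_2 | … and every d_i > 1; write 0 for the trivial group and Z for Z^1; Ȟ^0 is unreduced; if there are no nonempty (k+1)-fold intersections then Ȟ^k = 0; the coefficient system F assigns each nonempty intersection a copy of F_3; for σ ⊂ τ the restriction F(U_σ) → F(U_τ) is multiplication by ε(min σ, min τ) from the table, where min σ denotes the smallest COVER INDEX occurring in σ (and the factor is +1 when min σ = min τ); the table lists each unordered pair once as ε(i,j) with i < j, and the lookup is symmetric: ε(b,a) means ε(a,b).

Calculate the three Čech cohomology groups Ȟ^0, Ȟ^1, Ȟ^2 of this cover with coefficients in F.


nerve simplices:
  U12={q1} U16={q6} U23={q8} U34={q5} U45={q2,q10} U56={q11}
C dims 6,6; δ0: rk_F3 6
degree 0: 6−6−0 = 0 → Ȟ^0 ≅ 0
degree 1: 6−0−6 = 0 → Ȟ^1 ≅ 0
degree 2: 0−0−0 = 0 → Ȟ^2 ≅ 0

Ȟ^0(U;F) ≅ 0, Ȟ^1(U;F) ≅ 0 and Ȟ^2(U;F) ≅ 0


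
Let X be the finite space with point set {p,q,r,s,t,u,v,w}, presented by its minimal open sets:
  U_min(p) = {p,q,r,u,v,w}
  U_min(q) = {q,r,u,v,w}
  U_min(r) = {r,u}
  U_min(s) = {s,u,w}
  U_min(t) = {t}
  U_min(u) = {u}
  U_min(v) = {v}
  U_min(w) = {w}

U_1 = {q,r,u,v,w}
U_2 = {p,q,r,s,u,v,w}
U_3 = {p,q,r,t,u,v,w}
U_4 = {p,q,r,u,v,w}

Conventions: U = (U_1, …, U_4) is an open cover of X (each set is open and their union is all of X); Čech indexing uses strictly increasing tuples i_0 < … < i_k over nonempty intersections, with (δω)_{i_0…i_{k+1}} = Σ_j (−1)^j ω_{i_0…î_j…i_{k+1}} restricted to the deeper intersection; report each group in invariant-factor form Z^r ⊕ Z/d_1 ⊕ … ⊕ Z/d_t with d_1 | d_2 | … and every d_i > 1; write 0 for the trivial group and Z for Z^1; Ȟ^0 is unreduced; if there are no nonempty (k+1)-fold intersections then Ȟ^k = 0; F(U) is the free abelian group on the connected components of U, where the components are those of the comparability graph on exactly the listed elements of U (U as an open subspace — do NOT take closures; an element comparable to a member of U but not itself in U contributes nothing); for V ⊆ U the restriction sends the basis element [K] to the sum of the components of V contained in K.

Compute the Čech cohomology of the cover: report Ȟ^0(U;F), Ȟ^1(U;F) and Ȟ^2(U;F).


Ȟ^0(U;F) ≅ Z^2; Ȟ^1(U;F) ≅ 0; Ȟ^2(U;F) ≅ 0

intersection data:
  U12={q,r,u,v,w} U13={q,r,u,v,w} U14={q,r,u,v,w} U23={p,q,r,u,v,w} U24={p,q,r,u,v,w} U34={p,q,r,u,v,w}
  U123={q,r,u,v,w} U124={q,r,u,v,w} U134={q,r,u,v,w} U234={p,q,r,u,v,w}
  U1234={q,r,u,v,w}
components per intersection:
  U1: {q,r,u,v,w}
  U2: {p,q,r,s,u,v,w}
  U3: {p,q,r,u,v,w} {t}
  U4: {p,q,r,u,v,w}
  U12: {q,r,u,v,w}
  U13: {q,r,u,v,w}
  U14: {q,r,u,v,w}
  U23: {p,q,r,u,v,w}
  U24: {p,q,r,u,v,w}
  U34: {p,q,r,u,v,w}
  U123: {q,r,u,v,w}
  U124: {q,r,u,v,w}
  U134: {q,r,u,v,w}
  U234: {p,q,r,u,v,w}
  U1234: {q,r,u,v,w}
C dims 5,6,4,1; δ0: rk 3, SNF 1^3; δ1: rk 3, SNF 1^3; δ2: rk 1, SNF 1^1
Ȟ^0 = (5 − 3) − 0 = 2, so Ȟ^0 ≅ Z^2
Ȟ^1 = (6 − 3) − 3 = 0, so Ȟ^1 ≅ 0
Ȟ^2 = (4 − 1) − 3 = 0, so Ȟ^2 ≅ 0


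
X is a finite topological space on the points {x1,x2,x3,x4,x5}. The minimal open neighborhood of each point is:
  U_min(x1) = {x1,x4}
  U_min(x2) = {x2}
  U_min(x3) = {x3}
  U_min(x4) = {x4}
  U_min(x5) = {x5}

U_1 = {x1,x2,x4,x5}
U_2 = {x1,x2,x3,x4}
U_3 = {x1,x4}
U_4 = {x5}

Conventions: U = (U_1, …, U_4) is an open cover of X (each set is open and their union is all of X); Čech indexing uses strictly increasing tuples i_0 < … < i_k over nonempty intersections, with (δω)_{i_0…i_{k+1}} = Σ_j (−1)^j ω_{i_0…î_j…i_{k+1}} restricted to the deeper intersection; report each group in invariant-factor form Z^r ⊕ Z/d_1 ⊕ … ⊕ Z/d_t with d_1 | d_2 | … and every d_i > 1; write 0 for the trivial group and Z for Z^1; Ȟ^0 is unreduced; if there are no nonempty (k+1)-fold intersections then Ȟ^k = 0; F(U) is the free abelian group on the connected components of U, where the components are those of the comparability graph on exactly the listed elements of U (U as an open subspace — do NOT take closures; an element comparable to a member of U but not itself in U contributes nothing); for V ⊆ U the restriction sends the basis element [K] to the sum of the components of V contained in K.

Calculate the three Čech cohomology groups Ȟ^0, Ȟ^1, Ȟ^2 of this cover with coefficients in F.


nerve of the cover:
  U12={x1,x2,x4} U13={x1,x4} U14={x5} U23={x1,x4}
  U123={x1,x4}
components per intersection:
  U1: {x1,x4} {x2} {x5}
  U2: {x1,x4} {x2} {x3}
  U3: {x1,x4}
  U4: {x5}
  U12: {x1,x4} {x2}
  U13: {x1,x4}
  U14: {x5}
  U23: {x1,x4}
  U123: {x1,x4}
C dims 8,5,1; δ0: rk 4, SNF 1^4; δ1: rk 1, SNF 1^1
Ȟ^0 = (8 − 4) − 0 = 4, so Ȟ^0 ≅ Z^4
Ȟ^1 = (5 − 1) − 4 = 0, so Ȟ^1 ≅ 0
Ȟ^2 = (1 − 0) − 1 = 0, so Ȟ^2 ≅ 0

Ȟ^0(U;F) ≅ Z^4, Ȟ^1(U;F) ≅ 0, Ȟ^2(U;F) ≅ 0


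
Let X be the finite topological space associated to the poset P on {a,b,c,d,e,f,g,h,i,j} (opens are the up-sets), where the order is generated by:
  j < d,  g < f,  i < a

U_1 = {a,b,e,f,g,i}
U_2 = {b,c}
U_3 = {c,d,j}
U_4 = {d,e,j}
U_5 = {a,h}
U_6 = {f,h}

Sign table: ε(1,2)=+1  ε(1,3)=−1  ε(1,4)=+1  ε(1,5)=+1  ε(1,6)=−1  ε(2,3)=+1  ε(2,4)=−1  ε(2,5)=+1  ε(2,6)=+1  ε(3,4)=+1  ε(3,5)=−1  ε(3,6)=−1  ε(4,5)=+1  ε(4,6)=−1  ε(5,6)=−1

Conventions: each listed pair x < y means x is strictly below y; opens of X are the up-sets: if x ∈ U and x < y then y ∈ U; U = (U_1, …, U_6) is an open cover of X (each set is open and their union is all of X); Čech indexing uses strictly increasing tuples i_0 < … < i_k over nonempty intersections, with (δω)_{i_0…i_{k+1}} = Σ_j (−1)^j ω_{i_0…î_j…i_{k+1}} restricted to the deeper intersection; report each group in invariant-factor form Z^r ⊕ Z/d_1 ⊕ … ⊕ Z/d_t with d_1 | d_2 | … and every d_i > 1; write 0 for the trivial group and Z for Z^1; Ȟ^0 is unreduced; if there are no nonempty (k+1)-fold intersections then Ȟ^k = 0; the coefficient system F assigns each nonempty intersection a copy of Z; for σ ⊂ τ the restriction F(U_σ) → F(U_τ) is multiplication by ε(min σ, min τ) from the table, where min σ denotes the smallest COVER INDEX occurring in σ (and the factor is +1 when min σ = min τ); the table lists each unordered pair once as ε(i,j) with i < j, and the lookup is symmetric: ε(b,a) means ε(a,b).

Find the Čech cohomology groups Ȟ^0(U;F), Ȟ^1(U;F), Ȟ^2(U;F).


nonempty overlaps:
  U12={b} U14={e} U15={a} U16={f} U23={c} U34={d,j} U56={h}
C dims 6,7; δ0: rk 5, SNF 1^5
degree 0: 6−5−0 = 1 → Ȟ^0 ≅ Z
degree 1: 7−0−5 = 2 → Ȟ^1 ≅ Z^2
degree 2: 0−0−0 = 0 → Ȟ^2 ≅ 0

Ȟ^0 = Z, Ȟ^1 = Z^2, Ȟ^2 = 0


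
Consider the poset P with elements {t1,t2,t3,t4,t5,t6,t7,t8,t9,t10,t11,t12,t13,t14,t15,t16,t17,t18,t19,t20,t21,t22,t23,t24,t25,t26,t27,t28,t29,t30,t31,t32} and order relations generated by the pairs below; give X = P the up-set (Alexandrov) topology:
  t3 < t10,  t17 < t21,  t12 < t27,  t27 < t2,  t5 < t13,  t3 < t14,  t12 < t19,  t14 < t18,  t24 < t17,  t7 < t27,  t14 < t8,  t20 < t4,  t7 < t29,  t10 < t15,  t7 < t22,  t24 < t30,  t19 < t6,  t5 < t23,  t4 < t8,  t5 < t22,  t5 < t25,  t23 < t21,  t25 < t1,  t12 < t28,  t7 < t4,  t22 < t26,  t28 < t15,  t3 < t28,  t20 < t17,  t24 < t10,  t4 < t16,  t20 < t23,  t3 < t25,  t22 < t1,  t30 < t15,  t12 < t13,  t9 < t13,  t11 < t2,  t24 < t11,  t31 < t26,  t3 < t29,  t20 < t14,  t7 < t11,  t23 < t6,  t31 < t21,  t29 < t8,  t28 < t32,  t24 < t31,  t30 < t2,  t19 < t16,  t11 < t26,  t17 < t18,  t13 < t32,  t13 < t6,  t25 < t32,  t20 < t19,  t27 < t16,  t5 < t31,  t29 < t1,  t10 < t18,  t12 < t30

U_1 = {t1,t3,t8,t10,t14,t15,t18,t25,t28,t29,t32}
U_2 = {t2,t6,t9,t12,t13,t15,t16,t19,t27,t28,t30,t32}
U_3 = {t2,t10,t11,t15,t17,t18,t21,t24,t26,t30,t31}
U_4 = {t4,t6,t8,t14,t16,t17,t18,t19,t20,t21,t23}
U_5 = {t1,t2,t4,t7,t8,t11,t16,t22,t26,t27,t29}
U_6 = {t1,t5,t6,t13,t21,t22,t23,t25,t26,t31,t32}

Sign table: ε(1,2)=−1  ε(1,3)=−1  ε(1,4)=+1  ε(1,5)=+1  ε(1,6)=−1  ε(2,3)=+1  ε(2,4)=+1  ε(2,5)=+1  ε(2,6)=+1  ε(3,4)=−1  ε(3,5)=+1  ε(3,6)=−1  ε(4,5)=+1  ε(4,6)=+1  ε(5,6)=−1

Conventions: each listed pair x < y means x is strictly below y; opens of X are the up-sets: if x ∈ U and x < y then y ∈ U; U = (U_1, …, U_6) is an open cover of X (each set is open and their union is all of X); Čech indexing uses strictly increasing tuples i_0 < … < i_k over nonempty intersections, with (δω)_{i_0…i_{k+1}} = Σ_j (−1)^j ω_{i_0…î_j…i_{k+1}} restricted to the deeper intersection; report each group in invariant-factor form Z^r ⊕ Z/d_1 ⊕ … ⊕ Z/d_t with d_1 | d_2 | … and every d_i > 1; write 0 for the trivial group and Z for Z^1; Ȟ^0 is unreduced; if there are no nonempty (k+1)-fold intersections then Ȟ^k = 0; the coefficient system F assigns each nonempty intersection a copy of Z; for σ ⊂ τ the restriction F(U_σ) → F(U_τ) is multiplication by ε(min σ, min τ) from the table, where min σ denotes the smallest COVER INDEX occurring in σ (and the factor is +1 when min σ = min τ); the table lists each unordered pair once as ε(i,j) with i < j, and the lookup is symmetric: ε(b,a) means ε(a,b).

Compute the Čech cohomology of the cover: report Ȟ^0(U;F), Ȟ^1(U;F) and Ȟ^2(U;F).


nerve of the cover:
  U12={t15,t28,t32} U13={t10,t15,t18} U14={t8,t14,t18} U15={t1,t8,t29} U16={t1,t25,t32} U23={t2,t15,t30} U24={t6,t16,t19} U25={t2,t16,t27} U26={t6,t13,t32} U34={t17,t18,t21} U35={t2,t11,t26} U36={t21,t26,t31} U45={t4,t8,t16} U46={t6,t21,t23} U56={t1,t22,t26}
  U123={t15} U126={t32} U134={t18} U145={t8} U156={t1} U235={t2} U245={t16} U246={t6} U346={t21} U356={t26}
C dims 6,15,10; δ0: rk 6, SNF 1^5·2; δ1: rk 9, SNF 1^9
Ȟ^0 = (6 − 6) − 0 = 0, so Ȟ^0 ≅ 0
Ȟ^1 = (15 − 9) − 6 = 0 plus torsion [2], so Ȟ^1 ≅ Z/2
Ȟ^2 = (10 − 0) − 9 = 1, so Ȟ^2 ≅ Z

Ȟ^0 ≅ 0; Ȟ^1 ≅ Z/2; Ȟ^2 ≅ Z
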